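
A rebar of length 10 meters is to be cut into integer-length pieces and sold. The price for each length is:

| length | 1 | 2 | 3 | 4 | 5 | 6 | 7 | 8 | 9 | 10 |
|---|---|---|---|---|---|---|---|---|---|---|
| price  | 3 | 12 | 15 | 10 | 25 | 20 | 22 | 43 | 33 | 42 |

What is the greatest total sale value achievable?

60

Let best[k] be the best obtainable value from length k. For each k, try every first piece i and keep the best of price[i] + best[k−i].
best[1] = 3
best[2] = max(3+3, 12+0) = 12
best[3] = max(3+12, 12+3, 15+0) = 15
best[4] = max(3+15, 12+12, 15+3, 10+0) = 24
best[5] = max(3+24, 12+15, 15+12, 10+3, 25+0) = 27
best[6] = max(3+27, 12+24, 15+15, 10+12, 25+3, 20+0) = 36
best[7] = max(3+36, 12+27, 15+24, …, 20+3, 22+0) = 39
best[8] = max(3+39, 12+36, 15+27, …, 22+3, 43+0) = 48
best[9] = max(3+48, 12+39, 15+36, …, 43+3, 33+0) = 51
best[10] = max(3+51, 12+48, 15+39, …, 33+3, 42+0) = 60
One optimal cutting: 2 + 2 + 2 + 2 + 2 → ₹12 + ₹12 + ₹12 + ₹12 + ₹12 = ₹60.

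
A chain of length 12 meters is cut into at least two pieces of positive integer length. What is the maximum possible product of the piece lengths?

81

Define g[k] = max over 1≤i<k of i · max(k−i, g[k−i]); the inner max lets the remainder stay uncut if that's better.
g[2] = 1·max(1,0) = 1·1 = 1
g[3] = 1·max(2,1) = 1·2 = 2
g[4] = 2·max(2,1) = 2·2 = 4
g[5] = 2·max(3,2) = 2·3 = 6
g[6] = 3·max(3,2) = 3·3 = 9
g[7] = 2·max(5,6) = 2·6 = 12
g[8] = 2·max(6,9) = 2·9 = 18
g[9] = 3·max(6,9) = 3·9 = 27
g[10] = 2·max(8,18) = 2·18 = 36
g[11] = 2·max(9,27) = 2·27 = 54
g[12] = 3·max(9,27) = 3·27 = 81
One optimal split: 3 + 3 + 3 + 3; product 3·3·3·3 = 81.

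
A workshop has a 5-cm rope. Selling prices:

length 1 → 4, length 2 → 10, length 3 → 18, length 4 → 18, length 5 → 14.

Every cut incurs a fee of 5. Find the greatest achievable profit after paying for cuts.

23

Consider every possible first cut. v[k] is the best of p[i]+v[k−i] over all sellable i≤k, charging 5 whenever i<k.
v[1] = 4
v[2] = max(4+4-5, 10+0) = 10
v[3] = max(4+10-5, 10+4-5, 18+0) = 18
v[4] = max(4+18-5, 10+10-5, 18+4-5, 18+0) = 18
v[5] = max(4+18-5, 10+18-5, 18+10-5, 18+4-5, 14+0) = 23
One optimal plan: pieces 3 + 2 (1 cut) → 28 − 5 = 23.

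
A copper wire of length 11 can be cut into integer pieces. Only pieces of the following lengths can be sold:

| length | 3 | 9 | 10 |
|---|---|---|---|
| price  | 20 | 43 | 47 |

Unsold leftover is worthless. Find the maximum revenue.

Consider every possible first cut. r[k] is the best of p[i]+r[k−i] over all sellable i≤k.
r[1] = 0
r[2] = 0
r[3] = 20
r[4] = 20
r[5] = 20
r[6] = 40  (first piece 3, then r[3]=20)
r[7] = 40
r[8] = 40
r[9] = max(20+40, 43+0) = 60
r[10] = max(20+40, 43+0, 47+0) = 60
r[11] = max(20+40, 43+0, 47+0) = 60
One optimal cutting: pieces 3 + 3 + 3 with 2 meters of scrap → €60.

60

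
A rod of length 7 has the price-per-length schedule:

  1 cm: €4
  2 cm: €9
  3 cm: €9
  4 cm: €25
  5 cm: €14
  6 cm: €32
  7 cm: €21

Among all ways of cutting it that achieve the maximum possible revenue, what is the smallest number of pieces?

3

Let r[k] be the best obtainable value from length k. For each k, try every first piece i and keep the best of price[i] + r[k−i].
r[1] = 4
r[2] = 9
r[3] = 13  (first piece 1, then r[2]=9)
r[4] = 25
r[5] = 29  (first piece 1, then r[4]=25)
r[6] = 34  (first piece 2, then r[4]=25)
r[7] = 38  (first piece 1, then r[6]=34)
Maximum revenue is €38.
Now minimize piece count subject to staying optimal: for each k, pieces[k] = 1 + min over i with p[i]+r[k−i]=r[k] of pieces[k−i].
pieces[4] = 1
pieces[5] = 2
pieces[6] = 2
pieces[7] = 3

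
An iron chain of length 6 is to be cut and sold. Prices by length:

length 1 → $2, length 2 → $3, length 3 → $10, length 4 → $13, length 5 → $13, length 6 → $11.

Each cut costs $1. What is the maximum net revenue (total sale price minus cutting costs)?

19

Consider every possible first cut. net[k] is the best of p[i]+net[k−i] over all sellable i≤k, charging 1 whenever i<k.
net[1] = 2
net[2] = max(2+2-1, 3+0) = 3
net[3] = max(2+3-1, 3+2-1, 10+0) = 10
net[4] = max(2+10-1, 3+3-1, 10+2-1, 13+0) = 13
net[5] = max(2+13-1, 3+10-1, 10+3-1, 13+2-1, 13+0) = 14
net[6] = max(2+14-1, 3+13-1, 10+10-1, 13+3-1, 13+2-1, 11+0) = 19
One optimal plan: pieces 3 + 3 (1 cut) → $20 − $1 = $19.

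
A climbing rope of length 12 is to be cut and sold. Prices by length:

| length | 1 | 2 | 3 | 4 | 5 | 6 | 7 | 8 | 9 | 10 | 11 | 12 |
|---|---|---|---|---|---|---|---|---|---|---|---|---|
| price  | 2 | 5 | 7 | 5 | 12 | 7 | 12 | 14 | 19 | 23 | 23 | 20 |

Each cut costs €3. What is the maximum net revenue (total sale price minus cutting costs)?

25

Let net[k] be the best obtainable value from length k. For each k, try every first piece i and keep the best of price[i] + net[k−i] minus the 3 cut fee when i<k.
net[1] = 2
net[2] = 5
net[3] = 7
net[4] = 7  (first piece 2, then net[2]=5)
net[5] = 12
net[6] = 11  (first piece 1, then net[5]=12)
net[7] = 14  (first piece 2, then net[5]=12)
net[8] = 16  (first piece 3, then net[5]=12)
net[9] = 19
net[10] = 23
net[11] = 23
net[12] = 25  (first piece 2, then net[10]=23)
One optimal plan: pieces 10 + 2 (1 cut) → €28 − €3 = €25.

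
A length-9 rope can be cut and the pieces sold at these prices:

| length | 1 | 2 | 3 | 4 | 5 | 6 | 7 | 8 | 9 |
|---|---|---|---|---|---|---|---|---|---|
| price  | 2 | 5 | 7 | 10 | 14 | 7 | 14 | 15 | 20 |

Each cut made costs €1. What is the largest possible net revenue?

Let r[k] be the best obtainable value from length k. For each k, try every first piece i and keep the best of price[i] + r[k−i] minus the 1 cut fee when i<k.
r[1] = 2
r[2] = 5
r[3] = 7
r[4] = 10
r[5] = 14
r[6] = 15  (first piece 1, then r[5]=14)
r[7] = 18  (first piece 2, then r[5]=14)
r[8] = 20  (first piece 3, then r[5]=14)
r[9] = 23  (first piece 4, then r[5]=14)
One optimal plan: pieces 5 + 4 (1 cut) → €24 − €1 = €23.

23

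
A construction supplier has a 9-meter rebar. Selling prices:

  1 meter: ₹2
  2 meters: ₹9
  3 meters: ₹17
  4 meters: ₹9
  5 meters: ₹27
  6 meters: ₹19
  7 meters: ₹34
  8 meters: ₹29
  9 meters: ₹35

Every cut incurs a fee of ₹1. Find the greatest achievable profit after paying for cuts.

Consider every possible first cut. net[k] is the best of p[i]+net[k−i] over all sellable i≤k, charging 1 whenever i<k.
net[1] = 2
net[2] = 9
net[3] = 17
net[4] = 18  (first piece 1, then net[3]=17)
net[5] = 27
net[6] = 33  (first piece 3, then net[3]=17)
net[7] = 35  (first piece 2, then net[5]=27)
net[8] = 43  (first piece 3, then net[5]=27)
net[9] = 49  (first piece 3, then net[6]=33)
One optimal plan: pieces 3 + 3 + 3 (2 cuts) → ₹51 − ₹2 = ₹49.

49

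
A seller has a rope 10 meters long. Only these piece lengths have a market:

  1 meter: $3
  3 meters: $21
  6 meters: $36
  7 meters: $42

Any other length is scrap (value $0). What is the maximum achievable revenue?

66

Consider every possible first cut. f[k] is the best of p[i]+f[k−i] over all sellable i≤k.
f[1] = 3
f[2] = 6  (first piece 1, then f[1]=3)
f[3] = max(3+6, 21+0) = 21
f[4] = max(3+21, 21+3) = 24
f[5] = max(3+24, 21+6) = 27
f[6] = max(3+27, 21+21, 36+0) = 42
f[7] = max(3+42, 21+24, 36+3, 42+0) = 45
f[8] = max(3+45, 21+27, 36+6, 42+3) = 48
f[9] = max(3+48, 21+42, 36+21, 42+6) = 63
f[10] = max(3+63, 21+45, 36+24, 42+21) = 66
One optimal cutting: 3 + 3 + 3 + 1 → $66.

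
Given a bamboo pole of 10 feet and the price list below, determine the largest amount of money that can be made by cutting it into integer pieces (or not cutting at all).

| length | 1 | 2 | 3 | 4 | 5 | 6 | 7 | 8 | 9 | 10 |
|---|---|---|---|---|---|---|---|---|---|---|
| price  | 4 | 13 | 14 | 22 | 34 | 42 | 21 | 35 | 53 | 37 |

68

Let r[k] be the best obtainable value from length k. For each k, try every first piece i and keep the best of price[i] + r[k−i].
r[1] = 4
r[2] = max(4+4, 13+0) = 13
r[3] = max(4+13, 13+4, 14+0) = 17
r[4] = max(4+17, 13+13, 14+4, 22+0) = 26
r[5] = max(4+26, 13+17, 14+13, 22+4, 34+0) = 34
r[6] = max(4+34, 13+26, 14+17, 22+13, 34+4, 42+0) = 42
r[7] = max(4+42, 13+34, 14+26, …, 42+4, 21+0) = 47
r[8] = max(4+47, 13+42, 14+34, …, 21+4, 35+0) = 55
r[9] = max(4+55, 13+47, 14+42, …, 35+4, 53+0) = 60
r[10] = max(4+60, 13+55, 14+47, …, 53+4, 37+0) = 68
One optimal cutting: 6 + 2 + 2 → $42 + $13 + $13 = $68.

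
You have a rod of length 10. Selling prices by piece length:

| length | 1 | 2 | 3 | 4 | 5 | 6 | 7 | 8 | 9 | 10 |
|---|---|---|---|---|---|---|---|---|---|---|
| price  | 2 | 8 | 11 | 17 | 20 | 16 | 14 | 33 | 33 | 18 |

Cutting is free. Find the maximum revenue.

42

Consider every possible first cut. best[k] is the best of p[i]+best[k−i] over all sellable i≤k.
best[1] = 2
best[2] = max(2+2, 8+0) = 8
best[3] = max(2+8, 8+2, 11+0) = 11
best[4] = max(2+11, 8+8, 11+2, 17+0) = 17
best[5] = max(2+17, 8+11, 11+8, 17+2, 20+0) = 20
best[6] = max(2+20, 8+17, 11+11, 17+8, 20+2, 16+0) = 25
best[7] = max(2+25, 8+20, 11+17, …, 16+2, 14+0) = 28
best[8] = max(2+28, 8+25, 11+20, …, 14+2, 33+0) = 34
best[9] = max(2+34, 8+28, 11+25, …, 33+2, 33+0) = 37
best[10] = max(2+37, 8+34, 11+28, …, 33+2, 18+0) = 42
One optimal cutting: 4 + 4 + 2 → 17 + 17 + 8 = 42.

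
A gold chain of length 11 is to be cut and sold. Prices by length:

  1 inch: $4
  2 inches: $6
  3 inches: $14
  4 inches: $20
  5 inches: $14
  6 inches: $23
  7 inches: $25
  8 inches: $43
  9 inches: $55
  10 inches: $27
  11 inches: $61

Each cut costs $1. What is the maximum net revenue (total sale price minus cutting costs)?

61

Consider every possible first cut. net[k] is the best of p[i]+net[k−i] over all sellable i≤k, charging 1 whenever i<k.
net[1] = 4
net[2] = 7  (first piece 1, then net[1]=4)
net[3] = 14
net[4] = 20
net[5] = 23  (first piece 1, then net[4]=20)
net[6] = 27  (first piece 3, then net[3]=14)
net[7] = 33  (first piece 3, then net[4]=20)
net[8] = 43
net[9] = 55
net[10] = 58  (first piece 1, then net[9]=55)
net[11] = 61  (first piece 1, then net[10]=58)
One optimal plan: pieces 9 + 1 + 1 (2 cuts) → $63 − $2 = $61.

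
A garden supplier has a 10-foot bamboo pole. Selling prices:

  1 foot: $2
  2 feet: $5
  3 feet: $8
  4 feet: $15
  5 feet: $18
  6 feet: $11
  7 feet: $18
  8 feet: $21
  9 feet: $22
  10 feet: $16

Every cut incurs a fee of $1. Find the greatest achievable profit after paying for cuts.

35

Let net[k] be the best obtainable value from length k. For each k, try every first piece i and keep the best of price[i] + net[k−i] minus the 1 cut fee when i<k.
net[1] = 2
net[2] = max(2+2-1, 5+0) = 5
net[3] = max(2+5-1, 5+2-1, 8+0) = 8
net[4] = max(2+8-1, 5+5-1, 8+2-1, 15+0) = 15
net[5] = max(2+15-1, 5+8-1, 8+5-1, 15+2-1, 18+0) = 18
net[6] = max(2+18-1, 5+15-1, 8+8-1, 15+5-1, 18+2-1, 11+0) = 19
net[7] = max(2+19-1, 5+18-1, 8+15-1, …, 11+2-1, 18+0) = 22
net[8] = max(2+22-1, 5+19-1, 8+18-1, …, 18+2-1, 21+0) = 29
net[9] = max(2+29-1, 5+22-1, 8+19-1, …, 21+2-1, 22+0) = 32
net[10] = max(2+32-1, 5+29-1, 8+22-1, …, 22+2-1, 16+0) = 35
One optimal plan: pieces 5 + 5 (1 cut) → $36 − $1 = $35.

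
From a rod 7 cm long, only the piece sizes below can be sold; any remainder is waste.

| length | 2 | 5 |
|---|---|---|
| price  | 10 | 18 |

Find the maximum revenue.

30

Consider every possible first cut. best[k] is the best of p[i]+best[k−i] over all sellable i≤k.
best[1] = 0
best[2] = 10
best[3] = 10
best[4] = 20  (first piece 2, then best[2]=10)
best[5] = max(10+10, 18+0) = 20
best[6] = max(10+20, 18+0) = 30
best[7] = max(10+20, 18+10) = 30
One optimal cutting: pieces 2 + 2 + 2 with 1 cm of scrap → €30.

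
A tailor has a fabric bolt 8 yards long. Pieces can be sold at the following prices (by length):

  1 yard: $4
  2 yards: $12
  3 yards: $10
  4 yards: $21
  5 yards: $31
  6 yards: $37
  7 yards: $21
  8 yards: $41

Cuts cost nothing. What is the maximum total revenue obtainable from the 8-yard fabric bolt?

Build R[k] bottom-up: R[k] = max over allowed piece i of (p[i] + R[k−i]).
R[1] = 4
R[2] = max(4+4, 12+0) = 12
R[3] = max(4+12, 12+4, 10+0) = 16
R[4] = max(4+16, 12+12, 10+4, 21+0) = 24
R[5] = max(4+24, 12+16, 10+12, 21+4, 31+0) = 31
R[6] = max(4+31, 12+24, 10+16, 21+12, 31+4, 37+0) = 37
R[7] = max(4+37, 12+31, 10+24, …, 37+4, 21+0) = 43
R[8] = max(4+43, 12+37, 10+31, …, 21+4, 41+0) = 49
One optimal cutting: 6 + 2 → $37 + $12 = $49.

49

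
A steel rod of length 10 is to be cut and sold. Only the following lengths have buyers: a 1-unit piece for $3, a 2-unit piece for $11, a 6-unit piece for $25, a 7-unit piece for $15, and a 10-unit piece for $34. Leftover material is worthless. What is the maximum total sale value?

55

Let r[k] be the best obtainable value from length k. For each k, try every first piece i and keep the best of price[i] + r[k−i].
r[1] = 3
r[2] = max(3+3, 11+0) = 11
r[3] = max(3+11, 11+3) = 14
r[4] = max(3+14, 11+11) = 22
r[5] = max(3+22, 11+14) = 25
r[6] = max(3+25, 11+22, 25+0) = 33
r[7] = max(3+33, 11+25, 25+3, 15+0) = 36
r[8] = max(3+36, 11+33, 25+11, 15+3) = 44
r[9] = max(3+44, 11+36, 25+14, 15+11) = 47
r[10] = max(3+47, 11+44, 25+22, 15+14, 34+0) = 55
One optimal cutting: 2 + 2 + 2 + 2 + 2 → $55.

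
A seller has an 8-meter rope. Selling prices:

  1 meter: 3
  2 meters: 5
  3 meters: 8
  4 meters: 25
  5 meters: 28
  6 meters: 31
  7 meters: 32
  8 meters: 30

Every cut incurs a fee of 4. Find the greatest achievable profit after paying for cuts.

Build net[k] bottom-up: net[k] = max over allowed piece i of (p[i] + net[k−i]) − 4 per cut.
net[1] = 3
net[2] = max(3+3-4, 5+0) = 5
net[3] = max(3+5-4, 5+3-4, 8+0) = 8
net[4] = max(3+8-4, 5+5-4, 8+3-4, 25+0) = 25
net[5] = max(3+25-4, 5+8-4, 8+5-4, 25+3-4, 28+0) = 28
net[6] = max(3+28-4, 5+25-4, 8+8-4, 25+5-4, 28+3-4, 31+0) = 31
net[7] = max(3+31-4, 5+28-4, 8+25-4, …, 31+3-4, 32+0) = 32
net[8] = max(3+32-4, 5+31-4, 8+28-4, …, 32+3-4, 30+0) = 46
One optimal plan: pieces 4 + 4 (1 cut) → 50 − 4 = 46.

46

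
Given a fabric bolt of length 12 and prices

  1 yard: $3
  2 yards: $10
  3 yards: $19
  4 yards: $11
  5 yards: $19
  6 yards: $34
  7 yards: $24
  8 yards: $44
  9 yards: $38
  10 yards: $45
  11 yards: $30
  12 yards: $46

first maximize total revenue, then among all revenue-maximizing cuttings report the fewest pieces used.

4

Build r[k] bottom-up: r[k] = max over allowed piece i of (p[i] + r[k−i]).
r[1] = 3
r[2] = max(3+3, 10+0) = 10
r[3] = max(3+10, 10+3, 19+0) = 19
r[4] = max(3+19, 10+10, 19+3, 11+0) = 22
r[5] = max(3+22, 10+19, 19+10, 11+3, 19+0) = 29
r[6] = max(3+29, 10+22, 19+19, 11+10, 19+3, 34+0) = 38
r[7] = max(3+38, 10+29, 19+22, …, 34+3, 24+0) = 41
r[8] = max(3+41, 10+38, 19+29, …, 24+3, 44+0) = 48
r[9] = max(3+48, 10+41, 19+38, …, 44+3, 38+0) = 57
r[10] = max(3+57, 10+48, 19+41, …, 38+3, 45+0) = 60
r[11] = max(3+60, 10+57, 19+48, …, 45+3, 30+0) = 67
r[12] = max(3+67, 10+60, 19+57, …, 30+3, 46+0) = 76
Maximum revenue is $76.
Now minimize piece count subject to staying optimal: for each k, pieces[k] = 1 + min over i with p[i]+r[k−i]=r[k] of pieces[k−i].
pieces[9] = 3
pieces[10] = 4
pieces[11] = 4
pieces[12] = 4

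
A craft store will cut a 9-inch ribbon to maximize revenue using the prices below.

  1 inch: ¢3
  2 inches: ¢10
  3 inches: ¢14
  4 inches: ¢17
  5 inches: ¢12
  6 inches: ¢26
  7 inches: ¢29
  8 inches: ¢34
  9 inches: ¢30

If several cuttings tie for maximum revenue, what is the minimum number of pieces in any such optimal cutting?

Build r[k] bottom-up: r[k] = max over allowed piece i of (p[i] + r[k−i]).
r[1] = 3
r[2] = max(3+3, 10+0) = 10
r[3] = max(3+10, 10+3, 14+0) = 14
r[4] = max(3+14, 10+10, 14+3, 17+0) = 20
r[5] = max(3+20, 10+14, 14+10, 17+3, 12+0) = 24
r[6] = max(3+24, 10+20, 14+14, 17+10, 12+3, 26+0) = 30
r[7] = max(3+30, 10+24, 14+20, …, 26+3, 29+0) = 34
r[8] = max(3+34, 10+30, 14+24, …, 29+3, 34+0) = 40
r[9] = max(3+40, 10+34, 14+30, …, 34+3, 30+0) = 44
Maximum revenue is ¢44.
Now minimize piece count subject to staying optimal: for each k, pieces[k] = 1 + min over i with p[i]+r[k−i]=r[k] of pieces[k−i].
pieces[6] = 3
pieces[7] = 3
pieces[8] = 4
pieces[9] = 4

4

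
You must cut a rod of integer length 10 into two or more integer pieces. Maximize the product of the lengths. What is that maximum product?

Fill prod[k] for k=2..10: at each k try every first piece i and multiply by the better of (k−i) uncut or prod[k−i].
prod[2] = 1×max(1,0) = 1×1 = 1
prod[3] = 1×max(2,1) = 1×2 = 2
prod[4] = 2×max(2,1) = 2×2 = 4
prod[5] = 2×max(3,2) = 2×3 = 6
prod[6] = 3×max(3,2) = 3×3 = 9
prod[7] = 2×max(5,6) = 2×6 = 12
prod[8] = 2×max(6,9) = 2×9 = 18
prod[9] = 3×max(6,9) = 3×9 = 27
prod[10] = 2×max(8,18) = 2×18 = 36
One optimal split: 3 + 3 + 2 + 2; product 3×3×2×2 = 36.

36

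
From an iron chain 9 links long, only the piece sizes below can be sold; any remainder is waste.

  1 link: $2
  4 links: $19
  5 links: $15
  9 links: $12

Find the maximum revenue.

40

Build r[k] bottom-up: r[k] = max over allowed piece i of (p[i] + r[k−i]).
r[1] = 2
r[2] = 4  (first piece 1, then r[1]=2)
r[3] = 6  (first piece 1, then r[2]=4)
r[4] = max(2+6, 19+0) = 19
r[5] = max(2+19, 19+2, 15+0) = 21
r[6] = max(2+21, 19+4, 15+2) = 23
r[7] = max(2+23, 19+6, 15+4) = 25
r[8] = max(2+25, 19+19, 15+6) = 38
r[9] = max(2+38, 19+21, 15+19, 12+0) = 40
One optimal cutting: 4 + 4 + 1 → $40.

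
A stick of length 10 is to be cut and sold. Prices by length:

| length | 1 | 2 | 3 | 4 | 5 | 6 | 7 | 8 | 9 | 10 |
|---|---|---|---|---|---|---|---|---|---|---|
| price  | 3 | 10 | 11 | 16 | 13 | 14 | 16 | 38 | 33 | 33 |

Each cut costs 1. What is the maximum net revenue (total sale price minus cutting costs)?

47

Consider every possible first cut. v[k] is the best of p[i]+v[k−i] over all sellable i≤k, charging 1 whenever i<k.
v[1] = 3
v[2] = 10
v[3] = 12  (first piece 1, then v[2]=10)
v[4] = 19  (first piece 2, then v[2]=10)
v[5] = 21  (first piece 1, then v[4]=19)
v[6] = 28  (first piece 2, then v[4]=19)
v[7] = 30  (first piece 1, then v[6]=28)
v[8] = 38
v[9] = 40  (first piece 1, then v[8]=38)
v[10] = 47  (first piece 2, then v[8]=38)
One optimal plan: pieces 8 + 2 (1 cut) → 48 − 1 = 47.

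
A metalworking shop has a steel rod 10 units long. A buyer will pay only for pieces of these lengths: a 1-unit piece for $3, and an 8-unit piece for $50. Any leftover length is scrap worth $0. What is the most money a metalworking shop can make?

Build f[k] bottom-up: f[k] = max over allowed piece i of (p[i] + f[k−i]).
f[1] = 3
f[2] = 6  (first piece 1, then f[1]=3)
f[3] = 9  (first piece 1, then f[2]=6)
f[4] = 12  (first piece 1, then f[3]=9)
f[5] = 15  (first piece 1, then f[4]=12)
f[6] = 18  (first piece 1, then f[5]=15)
f[7] = 21  (first piece 1, then f[6]=18)
f[8] = 50
f[9] = 53  (first piece 1, then f[8]=50)
f[10] = 56  (first piece 1, then f[9]=53)
One optimal cutting: 8 + 1 + 1 → $56.

56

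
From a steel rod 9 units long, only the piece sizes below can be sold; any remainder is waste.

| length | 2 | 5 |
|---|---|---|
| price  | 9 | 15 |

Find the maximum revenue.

Consider every possible first cut. r[k] is the best of p[i]+r[k−i] over all sellable i≤k.
r[1] = 0
r[2] = 9
r[3] = 9
r[4] = 18  (first piece 2, then r[2]=9)
r[5] = max(9+9, 15+0) = 18
r[6] = max(9+18, 15+0) = 27
r[7] = max(9+18, 15+9) = 27
r[8] = max(9+27, 15+9) = 36
r[9] = max(9+27, 15+18) = 36
One optimal cutting: pieces 2 + 2 + 2 + 2 with 1 unit of scrap → $36.

36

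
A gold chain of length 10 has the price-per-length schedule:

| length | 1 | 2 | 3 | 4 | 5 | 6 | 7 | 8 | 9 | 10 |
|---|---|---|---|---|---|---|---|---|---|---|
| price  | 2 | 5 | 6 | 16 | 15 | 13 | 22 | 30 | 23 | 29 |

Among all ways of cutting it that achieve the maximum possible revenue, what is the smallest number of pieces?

Consider every possible first cut. r[k] is the best of p[i]+r[k−i] over all sellable i≤k.
r[1] = 2
r[2] = 5
r[3] = 7  (first piece 1, then r[2]=5)
r[4] = 16
r[5] = 18  (first piece 1, then r[4]=16)
r[6] = 21  (first piece 2, then r[4]=16)
r[7] = 23  (first piece 1, then r[6]=21)
r[8] = 32  (first piece 4, then r[4]=16)
r[9] = 34  (first piece 1, then r[8]=32)
r[10] = 37  (first piece 2, then r[8]=32)
Maximum revenue is $37.
Now minimize piece count subject to staying optimal: for each k, pieces[k] = 1 + min over i with p[i]+r[k−i]=r[k] of pieces[k−i].
pieces[7] = 3
pieces[8] = 2
pieces[9] = 3
pieces[10] = 3

3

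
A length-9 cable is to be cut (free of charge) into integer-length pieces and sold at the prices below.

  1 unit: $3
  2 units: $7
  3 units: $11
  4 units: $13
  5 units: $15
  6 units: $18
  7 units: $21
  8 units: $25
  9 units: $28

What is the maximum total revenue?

Let best[k] be the best obtainable value from length k. For each k, try every first piece i and keep the best of price[i] + best[k−i].
best[1] = 3
best[2] = max(3+3, 7+0) = 7
best[3] = max(3+7, 7+3, 11+0) = 11
best[4] = max(3+11, 7+7, 11+3, 13+0) = 14
best[5] = max(3+14, 7+11, 11+7, 13+3, 15+0) = 18
best[6] = max(3+18, 7+14, 11+11, 13+7, 15+3, 18+0) = 22
best[7] = max(3+22, 7+18, 11+14, …, 18+3, 21+0) = 25
best[8] = max(3+25, 7+22, 11+18, …, 21+3, 25+0) = 29
best[9] = max(3+29, 7+25, 11+22, …, 25+3, 28+0) = 33
One optimal cutting: 3 + 3 + 3 → $11 + $11 + $11 = $33.

33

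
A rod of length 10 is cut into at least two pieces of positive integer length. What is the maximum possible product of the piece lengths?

36

Fill g[k] for k=2..10: at each k try every first piece i and multiply by the better of (k−i) uncut or g[k−i].
g[2] = 1·max(1,0) = 1·1 = 1
g[3] = 1·max(2,1) = 1·2 = 2
g[4] = 2·max(2,1) = 2·2 = 4
g[5] = 2·max(3,2) = 2·3 = 6
g[6] = 3·max(3,2) = 3·3 = 9
g[7] = 2·max(5,6) = 2·6 = 12
g[8] = 2·max(6,9) = 2·9 = 18
g[9] = 3·max(6,9) = 3·9 = 27
g[10] = 2·max(8,18) = 2·18 = 36
One optimal split: 3 + 3 + 2 + 2; product 3·3·2·2 = 36.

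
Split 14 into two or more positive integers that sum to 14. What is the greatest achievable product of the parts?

Define m[k] = max over 1≤i<k of i · max(k−i, m[k−i]); the inner max lets the remainder stay uncut if that's better.
m[2] = 1×max(1,0) = 1×1 = 1
m[3] = max(1×2, 2×1) = 2
m[4] = max(1×3, 2×2, 3×1) = 4
m[5] = max(1×4, 2×3, 3×2, 4×1) = 6
m[6] = max(1×6, 2×4, 3×3, 4×2, 5×1) = 9
m[7] = max(1×9, 2×6, 3×4, 4×3, 5×2, 6×1) = 12
m[8] = max(1×12, 2×9, 3×6, …, 6×2, 7×1) = 18
m[9] = max(1×18, 2×12, 3×9, …, 7×2, 8×1) = 27
m[10] = max(1×27, 2×18, 3×12, …, 8×2, 9×1) = 36
m[11] = max(1×36, 2×27, 3×18, …, 9×2, 10×1) = 54
m[12] = max(1×54, 2×36, 3×27, …, 10×2, 11×1) = 81
m[13] = max(1×81, 2×54, 3×36, …, 11×2, 12×1) = 108
m[14] = max(1×108, 2×81, 3×54, …, 12×2, 13×1) = 162
One optimal split: 3 + 3 + 3 + 3 + 2; product 3×3×3×3×2 = 162.

162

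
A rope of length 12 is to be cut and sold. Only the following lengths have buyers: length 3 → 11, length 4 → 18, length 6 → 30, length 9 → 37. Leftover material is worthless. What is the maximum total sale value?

Let r[k] be the best obtainable value from length k. For each k, try every first piece i and keep the best of price[i] + r[k−i].
r[1] = 0
r[2] = 0
r[3] = 11
r[4] = 18
r[5] = 18
r[6] = 30
r[7] = 30
r[8] = 36  (first piece 4, then r[4]=18)
r[9] = 41  (first piece 3, then r[6]=30)
r[10] = 48  (first piece 4, then r[6]=30)
r[11] = 48
r[12] = 60  (first piece 6, then r[6]=30)
One optimal cutting: 6 + 6 → 60.

60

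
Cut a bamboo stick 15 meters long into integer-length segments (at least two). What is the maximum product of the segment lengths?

243

Define g[k] = max over 1≤i<k of i · max(k−i, g[k−i]); the inner max lets the remainder stay uncut if that's better.
Small cases: g[2]=1, g[3]=2, g[4]=4, g[5]=6, g[6]=9, g[7]=12, g[8]=18, g[9]=27.
g[10] = 2·max(8,18) = 2·18 = 36
g[11] = 2·max(9,27) = 2·27 = 54
g[12] = 3·max(9,27) = 3·27 = 81
g[13] = 2·max(11,54) = 2·54 = 108
g[14] = 2·max(12,81) = 2·81 = 162
g[15] = 3·max(12,81) = 3·81 = 243
One optimal split: 3 + 3 + 3 + 3 + 3; product 3·3·3·3·3 = 243.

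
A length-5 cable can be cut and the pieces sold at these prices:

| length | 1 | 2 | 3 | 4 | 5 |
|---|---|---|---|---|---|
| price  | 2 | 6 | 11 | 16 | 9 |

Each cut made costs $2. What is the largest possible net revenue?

16

Build v[k] bottom-up: v[k] = max over allowed piece i of (p[i] + v[k−i]) − 2 per cut.
v[1] = 2
v[2] = 6
v[3] = 11
v[4] = 16
v[5] = 16  (first piece 1, then v[4]=16)
One optimal plan: pieces 4 + 1 (1 cut) → $18 − $2 = $16.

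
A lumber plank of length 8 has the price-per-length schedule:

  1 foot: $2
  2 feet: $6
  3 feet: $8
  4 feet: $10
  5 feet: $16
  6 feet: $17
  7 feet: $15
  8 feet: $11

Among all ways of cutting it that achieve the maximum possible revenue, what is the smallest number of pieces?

2

Build r[k] bottom-up: r[k] = max over allowed piece i of (p[i] + r[k−i]).
r[1] = 2
r[2] = max(2+2, 6+0) = 6
r[3] = max(2+6, 6+2, 8+0) = 8
r[4] = max(2+8, 6+6, 8+2, 10+0) = 12
r[5] = max(2+12, 6+8, 8+6, 10+2, 16+0) = 16
r[6] = max(2+16, 6+12, 8+8, 10+6, 16+2, 17+0) = 18
r[7] = max(2+18, 6+16, 8+12, …, 17+2, 15+0) = 22
r[8] = max(2+22, 6+18, 8+16, …, 15+2, 11+0) = 24
Maximum revenue is $24.
Now minimize piece count subject to staying optimal: for each k, pieces[k] = 1 + min over i with p[i]+r[k−i]=r[k] of pieces[k−i].
pieces[5] = 1
pieces[6] = 2
pieces[7] = 2
pieces[8] = 2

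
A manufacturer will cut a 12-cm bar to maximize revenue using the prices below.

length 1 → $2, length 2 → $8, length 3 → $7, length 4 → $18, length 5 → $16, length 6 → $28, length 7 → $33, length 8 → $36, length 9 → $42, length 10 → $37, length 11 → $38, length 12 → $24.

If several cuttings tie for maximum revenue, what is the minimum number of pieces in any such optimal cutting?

2

Let r[k] be the best obtainable value from length k. For each k, try every first piece i and keep the best of price[i] + r[k−i].
r[1] = 2
r[2] = max(2+2, 8+0) = 8
r[3] = max(2+8, 8+2, 7+0) = 10
r[4] = max(2+10, 8+8, 7+2, 18+0) = 18
r[5] = max(2+18, 8+10, 7+8, 18+2, 16+0) = 20
r[6] = max(2+20, 8+18, 7+10, 18+8, 16+2, 28+0) = 28
r[7] = max(2+28, 8+20, 7+18, …, 28+2, 33+0) = 33
r[8] = max(2+33, 8+28, 7+20, …, 33+2, 36+0) = 36
r[9] = max(2+36, 8+33, 7+28, …, 36+2, 42+0) = 42
r[10] = max(2+42, 8+36, 7+33, …, 42+2, 37+0) = 46
r[11] = max(2+46, 8+42, 7+36, …, 37+2, 38+0) = 51
r[12] = max(2+51, 8+46, 7+42, …, 38+2, 24+0) = 56
Maximum revenue is $56.
Now minimize piece count subject to staying optimal: for each k, pieces[k] = 1 + min over i with p[i]+r[k−i]=r[k] of pieces[k−i].
pieces[9] = 1
pieces[10] = 2
pieces[11] = 2
pieces[12] = 2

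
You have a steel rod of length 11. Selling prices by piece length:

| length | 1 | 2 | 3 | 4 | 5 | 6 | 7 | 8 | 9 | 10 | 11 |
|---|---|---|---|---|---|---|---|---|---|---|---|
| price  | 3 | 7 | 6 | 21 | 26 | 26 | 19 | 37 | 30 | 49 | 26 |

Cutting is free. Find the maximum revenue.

55

Consider every possible first cut. r[k] is the best of p[i]+r[k−i] over all sellable i≤k.
r[1] = 3
r[2] = max(3+3, 7+0) = 7
r[3] = max(3+7, 7+3, 6+0) = 10
r[4] = max(3+10, 7+7, 6+3, 21+0) = 21
r[5] = max(3+21, 7+10, 6+7, 21+3, 26+0) = 26
r[6] = max(3+26, 7+21, 6+10, 21+7, 26+3, 26+0) = 29
r[7] = max(3+29, 7+26, 6+21, …, 26+3, 19+0) = 33
r[8] = max(3+33, 7+29, 6+26, …, 19+3, 37+0) = 42
r[9] = max(3+42, 7+33, 6+29, …, 37+3, 30+0) = 47
r[10] = max(3+47, 7+42, 6+33, …, 30+3, 49+0) = 52
r[11] = max(3+52, 7+47, 6+42, …, 49+3, 26+0) = 55
One optimal cutting: 5 + 5 + 1 → $26 + $26 + $3 = $55.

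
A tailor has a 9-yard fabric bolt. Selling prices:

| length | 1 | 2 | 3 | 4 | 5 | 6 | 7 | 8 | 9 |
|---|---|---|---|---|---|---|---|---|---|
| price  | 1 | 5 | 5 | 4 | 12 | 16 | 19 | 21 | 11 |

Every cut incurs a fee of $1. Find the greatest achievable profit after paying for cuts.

Consider every possible first cut. net[k] is the best of p[i]+net[k−i] over all sellable i≤k, charging 1 whenever i<k.
net[1] = 1
net[2] = 5
net[3] = 5  (first piece 1, then net[2]=5)
net[4] = 9  (first piece 2, then net[2]=5)
net[5] = 12
net[6] = 16
net[7] = 19
net[8] = 21
net[9] = 23  (first piece 2, then net[7]=19)
One optimal plan: pieces 7 + 2 (1 cut) → $24 − $1 = $23.

23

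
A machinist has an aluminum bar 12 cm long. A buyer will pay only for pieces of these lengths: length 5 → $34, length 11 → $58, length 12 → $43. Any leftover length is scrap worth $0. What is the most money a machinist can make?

68

Build r[k] bottom-up: r[k] = max over allowed piece i of (p[i] + r[k−i]).
r[1] = 0
r[2] = 0
r[3] = 0
r[4] = 0
r[5] = 34
r[6] = 34
r[7] = 34
r[8] = 34
r[9] = 34
r[10] = 68  (first piece 5, then r[5]=34)
r[11] = max(34+34, 58+0) = 68
r[12] = max(34+34, 58+0, 43+0) = 68
One optimal cutting: pieces 5 + 5 with 2 cm of scrap → $68.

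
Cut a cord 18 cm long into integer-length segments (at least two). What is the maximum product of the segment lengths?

Let f[k] be the best product for length k (with at least one cut). For each first piece i, the rest contributes max(k−i, f[k−i]).
f[2] = 1·max(1,0) = 1·1 = 1
f[3] = 1·max(2,1) = 1·2 = 2
f[4] = 2·max(2,1) = 2·2 = 4
f[5] = 2·max(3,2) = 2·3 = 6
f[6] = 3·max(3,2) = 3·3 = 9
f[7] = 2·max(5,6) = 2·6 = 12
f[8] = 2·max(6,9) = 2·9 = 18
f[9] = 3·max(6,9) = 3·9 = 27
f[10] = 2·max(8,18) = 2·18 = 36
f[11] = 2·max(9,27) = 2·27 = 54
f[12] = 3·max(9,27) = 3·27 = 81
f[13] = 2·max(11,54) = 2·54 = 108
f[14] = 2·max(12,81) = 2·81 = 162
f[15] = 3·max(12,81) = 3·81 = 243
f[16] = 2·max(14,162) = 2·162 = 324
f[17] = 2·max(15,243) = 2·243 = 486
f[18] = 3·max(15,243) = 3·243 = 729
One optimal split: 3 + 3 + 3 + 3 + 3 + 3; product 3·3·3·3·3·3 = 729.

729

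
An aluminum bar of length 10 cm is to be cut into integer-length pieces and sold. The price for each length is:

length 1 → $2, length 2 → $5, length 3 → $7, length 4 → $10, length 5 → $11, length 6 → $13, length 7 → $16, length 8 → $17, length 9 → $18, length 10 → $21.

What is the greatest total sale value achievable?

Let R[k] be the best obtainable value from length k. For each k, try every first piece i and keep the best of price[i] + R[k−i].
R[1] = 2
R[2] = 5
R[3] = 7  (first piece 1, then R[2]=5)
R[4] = 10  (first piece 2, then R[2]=5)
R[5] = 12  (first piece 1, then R[4]=10)
R[6] = 15  (first piece 2, then R[4]=10)
R[7] = 17  (first piece 1, then R[6]=15)
R[8] = 20  (first piece 2, then R[6]=15)
R[9] = 22  (first piece 1, then R[8]=20)
R[10] = 25  (first piece 2, then R[8]=20)
One optimal cutting: 2 + 2 + 2 + 2 + 2 → $5 + $5 + $5 + $5 + $5 = $25.

25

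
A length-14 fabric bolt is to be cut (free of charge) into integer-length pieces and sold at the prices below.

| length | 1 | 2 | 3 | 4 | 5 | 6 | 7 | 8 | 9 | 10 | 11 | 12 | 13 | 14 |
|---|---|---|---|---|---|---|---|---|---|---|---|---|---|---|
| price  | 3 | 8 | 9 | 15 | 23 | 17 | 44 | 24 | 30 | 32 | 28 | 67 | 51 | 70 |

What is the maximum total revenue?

88

Consider every possible first cut. R[k] is the best of p[i]+R[k−i] over all sellable i≤k.
R[1] = 3
R[2] = max(3+3, 8+0) = 8
R[3] = max(3+8, 8+3, 9+0) = 11
R[4] = max(3+11, 8+8, 9+3, 15+0) = 16
R[5] = max(3+16, 8+11, 9+8, 15+3, 23+0) = 23
R[6] = max(3+23, 8+16, 9+11, 15+8, 23+3, 17+0) = 26
R[7] = max(3+26, 8+23, 9+16, …, 17+3, 44+0) = 44
R[8] = max(3+44, 8+26, 9+23, …, 44+3, 24+0) = 47
R[9] = max(3+47, 8+44, 9+26, …, 24+3, 30+0) = 52
R[10] = max(3+52, 8+47, 9+44, …, 30+3, 32+0) = 55
R[11] = max(3+55, 8+52, 9+47, …, 32+3, 28+0) = 60
R[12] = max(3+60, 8+55, 9+52, …, 28+3, 67+0) = 67
R[13] = max(3+67, 8+60, 9+55, …, 67+3, 51+0) = 70
R[14] = max(3+70, 8+67, 9+60, …, 51+3, 70+0) = 88
One optimal cutting: 7 + 7 → $44 + $44 = $88.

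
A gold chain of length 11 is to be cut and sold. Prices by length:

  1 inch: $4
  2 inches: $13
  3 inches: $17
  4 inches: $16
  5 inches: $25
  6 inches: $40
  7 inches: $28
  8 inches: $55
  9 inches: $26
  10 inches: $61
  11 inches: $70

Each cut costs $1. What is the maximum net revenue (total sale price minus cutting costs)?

Build net[k] bottom-up: net[k] = max over allowed piece i of (p[i] + net[k−i]) − 1 per cut.
net[1] = 4
net[2] = max(4+4-1, 13+0) = 13
net[3] = max(4+13-1, 13+4-1, 17+0) = 17
net[4] = max(4+17-1, 13+13-1, 17+4-1, 16+0) = 25
net[5] = max(4+25-1, 13+17-1, 17+13-1, 16+4-1, 25+0) = 29
net[6] = max(4+29-1, 13+25-1, 17+17-1, 16+13-1, 25+4-1, 40+0) = 40
net[7] = max(4+40-1, 13+29-1, 17+25-1, …, 40+4-1, 28+0) = 43
net[8] = max(4+43-1, 13+40-1, 17+29-1, …, 28+4-1, 55+0) = 55
net[9] = max(4+55-1, 13+43-1, 17+40-1, …, 55+4-1, 26+0) = 58
net[10] = max(4+58-1, 13+55-1, 17+43-1, …, 26+4-1, 61+0) = 67
net[11] = max(4+67-1, 13+58-1, 17+55-1, …, 61+4-1, 70+0) = 71
One optimal plan: pieces 8 + 3 (1 cut) → $72 − $1 = $71.

71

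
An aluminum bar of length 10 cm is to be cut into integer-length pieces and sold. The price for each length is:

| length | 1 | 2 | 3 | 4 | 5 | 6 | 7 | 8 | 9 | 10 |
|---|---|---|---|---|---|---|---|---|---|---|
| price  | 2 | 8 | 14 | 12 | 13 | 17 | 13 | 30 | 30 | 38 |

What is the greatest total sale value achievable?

Consider every possible first cut. best[k] is the best of p[i]+best[k−i] over all sellable i≤k.
best[1] = 2
best[2] = max(2+2, 8+0) = 8
best[3] = max(2+8, 8+2, 14+0) = 14
best[4] = max(2+14, 8+8, 14+2, 12+0) = 16
best[5] = max(2+16, 8+14, 14+8, 12+2, 13+0) = 22
best[6] = max(2+22, 8+16, 14+14, 12+8, 13+2, 17+0) = 28
best[7] = max(2+28, 8+22, 14+16, …, 17+2, 13+0) = 30
best[8] = max(2+30, 8+28, 14+22, …, 13+2, 30+0) = 36
best[9] = max(2+36, 8+30, 14+28, …, 30+2, 30+0) = 42
best[10] = max(2+42, 8+36, 14+30, …, 30+2, 38+0) = 44
One optimal cutting: 3 + 3 + 3 + 1 → $14 + $14 + $14 + $2 = $44.

44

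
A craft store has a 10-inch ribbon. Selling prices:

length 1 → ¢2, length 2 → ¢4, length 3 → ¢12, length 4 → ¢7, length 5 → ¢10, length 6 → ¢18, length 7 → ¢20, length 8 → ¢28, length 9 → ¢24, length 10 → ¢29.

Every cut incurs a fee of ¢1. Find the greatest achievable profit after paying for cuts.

Build r[k] bottom-up: r[k] = max over allowed piece i of (p[i] + r[k−i]) − 1 per cut.
r[1] = 2
r[2] = 4
r[3] = 12
r[4] = 13  (first piece 1, then r[3]=12)
r[5] = 15  (first piece 2, then r[3]=12)
r[6] = 23  (first piece 3, then r[3]=12)
r[7] = 24  (first piece 1, then r[6]=23)
r[8] = 28
r[9] = 34  (first piece 3, then r[6]=23)
r[10] = 35  (first piece 1, then r[9]=34)
One optimal plan: pieces 3 + 3 + 3 + 1 (3 cuts) → ¢38 − ¢3 = ¢35.

35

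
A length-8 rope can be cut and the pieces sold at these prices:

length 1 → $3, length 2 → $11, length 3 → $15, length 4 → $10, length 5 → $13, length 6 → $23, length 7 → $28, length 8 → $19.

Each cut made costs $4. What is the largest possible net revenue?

33

Build r[k] bottom-up: r[k] = max over allowed piece i of (p[i] + r[k−i]) − 4 per cut.
r[1] = 3
r[2] = 11
r[3] = 15
r[4] = 18  (first piece 2, then r[2]=11)
r[5] = 22  (first piece 2, then r[3]=15)
r[6] = 26  (first piece 3, then r[3]=15)
r[7] = 29  (first piece 2, then r[5]=22)
r[8] = 33  (first piece 2, then r[6]=26)
One optimal plan: pieces 3 + 3 + 2 (2 cuts) → $41 − $8 = $33.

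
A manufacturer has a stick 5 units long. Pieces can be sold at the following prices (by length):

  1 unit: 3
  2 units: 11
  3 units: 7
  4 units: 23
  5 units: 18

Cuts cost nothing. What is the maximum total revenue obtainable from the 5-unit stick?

Consider every possible first cut. best[k] is the best of p[i]+best[k−i] over all sellable i≤k.
best[1] = 3
best[2] = max(3+3, 11+0) = 11
best[3] = max(3+11, 11+3, 7+0) = 14
best[4] = max(3+14, 11+11, 7+3, 23+0) = 23
best[5] = max(3+23, 11+14, 7+11, 23+3, 18+0) = 26
One optimal cutting: 4 + 1 → 23 + 3 = 26.

26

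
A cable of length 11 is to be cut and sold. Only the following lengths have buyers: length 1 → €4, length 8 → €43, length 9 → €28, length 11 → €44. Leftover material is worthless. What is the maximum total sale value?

Let f[k] be the best obtainable value from length k. For each k, try every first piece i and keep the best of price[i] + f[k−i].
f[1] = 4
f[2] = 8  (first piece 1, then f[1]=4)
f[3] = 12  (first piece 1, then f[2]=8)
f[4] = 16  (first piece 1, then f[3]=12)
f[5] = 20  (first piece 1, then f[4]=16)
f[6] = 24  (first piece 1, then f[5]=20)
f[7] = 28  (first piece 1, then f[6]=24)
f[8] = max(4+28, 43+0) = 43
f[9] = max(4+43, 43+4, 28+0) = 47
f[10] = max(4+47, 43+8, 28+4) = 51
f[11] = max(4+51, 43+12, 28+8, 44+0) = 55
One optimal cutting: 8 + 1 + 1 + 1 → €55.

55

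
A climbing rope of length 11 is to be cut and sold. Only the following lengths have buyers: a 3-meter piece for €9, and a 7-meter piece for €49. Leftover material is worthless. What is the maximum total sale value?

58

Build best[k] bottom-up: best[k] = max over allowed piece i of (p[i] + best[k−i]).
best[1] = 0
best[2] = 0
best[3] = 9
best[4] = 9
best[5] = 9
best[6] = 18  (first piece 3, then best[3]=9)
best[7] = max(9+9, 49+0) = 49
best[8] = max(9+9, 49+0) = 49
best[9] = max(9+18, 49+0) = 49
best[10] = max(9+49, 49+9) = 58
best[11] = max(9+49, 49+9) = 58
One optimal cutting: pieces 7 + 3 with 1 meter of scrap → €58.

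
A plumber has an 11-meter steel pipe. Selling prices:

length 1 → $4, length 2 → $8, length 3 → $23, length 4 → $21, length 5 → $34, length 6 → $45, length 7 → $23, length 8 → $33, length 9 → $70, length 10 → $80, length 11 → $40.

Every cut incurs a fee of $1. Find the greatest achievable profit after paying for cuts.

Consider every possible first cut. v[k] is the best of p[i]+v[k−i] over all sellable i≤k, charging 1 whenever i<k.
v[1] = 4
v[2] = max(4+4-1, 8+0) = 8
v[3] = max(4+8-1, 8+4-1, 23+0) = 23
v[4] = max(4+23-1, 8+8-1, 23+4-1, 21+0) = 26
v[5] = max(4+26-1, 8+23-1, 23+8-1, 21+4-1, 34+0) = 34
v[6] = max(4+34-1, 8+26-1, 23+23-1, 21+8-1, 34+4-1, 45+0) = 45
v[7] = max(4+45-1, 8+34-1, 23+26-1, …, 45+4-1, 23+0) = 48
v[8] = max(4+48-1, 8+45-1, 23+34-1, …, 23+4-1, 33+0) = 56
v[9] = max(4+56-1, 8+48-1, 23+45-1, …, 33+4-1, 70+0) = 70
v[10] = max(4+70-1, 8+56-1, 23+48-1, …, 70+4-1, 80+0) = 80
v[11] = max(4+80-1, 8+70-1, 23+56-1, …, 80+4-1, 40+0) = 83
One optimal plan: pieces 10 + 1 (1 cut) → $84 − $1 = $83.

83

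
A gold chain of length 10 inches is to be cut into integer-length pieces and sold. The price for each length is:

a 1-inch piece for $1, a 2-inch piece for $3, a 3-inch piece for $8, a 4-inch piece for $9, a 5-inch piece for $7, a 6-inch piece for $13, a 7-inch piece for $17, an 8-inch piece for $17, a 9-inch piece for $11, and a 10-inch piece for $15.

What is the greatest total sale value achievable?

25

Consider every possible first cut. best[k] is the best of p[i]+best[k−i] over all sellable i≤k.
best[1] = 1
best[2] = 3
best[3] = 8
best[4] = 9  (first piece 1, then best[3]=8)
best[5] = 11  (first piece 2, then best[3]=8)
best[6] = 16  (first piece 3, then best[3]=8)
best[7] = 17  (first piece 1, then best[6]=16)
best[8] = 19  (first piece 2, then best[6]=16)
best[9] = 24  (first piece 3, then best[6]=16)
best[10] = 25  (first piece 1, then best[9]=24)
One optimal cutting: 3 + 3 + 3 + 1 → $8 + $8 + $8 + $1 = $25.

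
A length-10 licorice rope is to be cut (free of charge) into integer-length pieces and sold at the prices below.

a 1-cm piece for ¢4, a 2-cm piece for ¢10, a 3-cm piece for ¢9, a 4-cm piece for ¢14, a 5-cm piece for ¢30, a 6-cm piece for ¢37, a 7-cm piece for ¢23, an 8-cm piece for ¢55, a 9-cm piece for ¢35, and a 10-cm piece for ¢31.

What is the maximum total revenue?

Consider every possible first cut. R[k] is the best of p[i]+R[k−i] over all sellable i≤k.
R[1] = 4
R[2] = max(4+4, 10+0) = 10
R[3] = max(4+10, 10+4, 9+0) = 14
R[4] = max(4+14, 10+10, 9+4, 14+0) = 20
R[5] = max(4+20, 10+14, 9+10, 14+4, 30+0) = 30
R[6] = max(4+30, 10+20, 9+14, 14+10, 30+4, 37+0) = 37
R[7] = max(4+37, 10+30, 9+20, …, 37+4, 23+0) = 41
R[8] = max(4+41, 10+37, 9+30, …, 23+4, 55+0) = 55
R[9] = max(4+55, 10+41, 9+37, …, 55+4, 35+0) = 59
R[10] = max(4+59, 10+55, 9+41, …, 35+4, 31+0) = 65
One optimal cutting: 8 + 2 → ¢55 + ¢10 = ¢65.

65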